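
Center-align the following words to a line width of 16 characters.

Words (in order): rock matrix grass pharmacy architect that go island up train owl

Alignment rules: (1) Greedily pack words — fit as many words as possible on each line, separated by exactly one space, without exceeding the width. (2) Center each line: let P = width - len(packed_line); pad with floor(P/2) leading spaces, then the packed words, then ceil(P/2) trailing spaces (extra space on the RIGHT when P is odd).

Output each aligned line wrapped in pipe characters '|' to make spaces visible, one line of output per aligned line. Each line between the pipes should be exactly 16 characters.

Answer: |  rock matrix   |
| grass pharmacy |
| architect that |
|  go island up  |
|   train owl    |

Derivation:
Line 1: ['rock', 'matrix'] (min_width=11, slack=5)
Line 2: ['grass', 'pharmacy'] (min_width=14, slack=2)
Line 3: ['architect', 'that'] (min_width=14, slack=2)
Line 4: ['go', 'island', 'up'] (min_width=12, slack=4)
Line 5: ['train', 'owl'] (min_width=9, slack=7)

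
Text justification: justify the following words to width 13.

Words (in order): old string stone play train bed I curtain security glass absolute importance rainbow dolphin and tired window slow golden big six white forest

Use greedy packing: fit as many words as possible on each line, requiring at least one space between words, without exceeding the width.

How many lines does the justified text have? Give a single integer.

Line 1: ['old', 'string'] (min_width=10, slack=3)
Line 2: ['stone', 'play'] (min_width=10, slack=3)
Line 3: ['train', 'bed', 'I'] (min_width=11, slack=2)
Line 4: ['curtain'] (min_width=7, slack=6)
Line 5: ['security'] (min_width=8, slack=5)
Line 6: ['glass'] (min_width=5, slack=8)
Line 7: ['absolute'] (min_width=8, slack=5)
Line 8: ['importance'] (min_width=10, slack=3)
Line 9: ['rainbow'] (min_width=7, slack=6)
Line 10: ['dolphin', 'and'] (min_width=11, slack=2)
Line 11: ['tired', 'window'] (min_width=12, slack=1)
Line 12: ['slow', 'golden'] (min_width=11, slack=2)
Line 13: ['big', 'six', 'white'] (min_width=13, slack=0)
Line 14: ['forest'] (min_width=6, slack=7)
Total lines: 14

Answer: 14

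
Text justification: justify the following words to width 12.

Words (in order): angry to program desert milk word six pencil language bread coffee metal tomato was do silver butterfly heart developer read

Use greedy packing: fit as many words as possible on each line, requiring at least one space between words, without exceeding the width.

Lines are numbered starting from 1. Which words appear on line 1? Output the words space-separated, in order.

Answer: angry to

Derivation:
Line 1: ['angry', 'to'] (min_width=8, slack=4)
Line 2: ['program'] (min_width=7, slack=5)
Line 3: ['desert', 'milk'] (min_width=11, slack=1)
Line 4: ['word', 'six'] (min_width=8, slack=4)
Line 5: ['pencil'] (min_width=6, slack=6)
Line 6: ['language'] (min_width=8, slack=4)
Line 7: ['bread', 'coffee'] (min_width=12, slack=0)
Line 8: ['metal', 'tomato'] (min_width=12, slack=0)
Line 9: ['was', 'do'] (min_width=6, slack=6)
Line 10: ['silver'] (min_width=6, slack=6)
Line 11: ['butterfly'] (min_width=9, slack=3)
Line 12: ['heart'] (min_width=5, slack=7)
Line 13: ['developer'] (min_width=9, slack=3)
Line 14: ['read'] (min_width=4, slack=8)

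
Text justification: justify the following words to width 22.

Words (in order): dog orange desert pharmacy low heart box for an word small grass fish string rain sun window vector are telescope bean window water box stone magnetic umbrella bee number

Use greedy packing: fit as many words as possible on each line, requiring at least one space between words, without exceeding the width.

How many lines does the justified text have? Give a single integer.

Line 1: ['dog', 'orange', 'desert'] (min_width=17, slack=5)
Line 2: ['pharmacy', 'low', 'heart', 'box'] (min_width=22, slack=0)
Line 3: ['for', 'an', 'word', 'small'] (min_width=17, slack=5)
Line 4: ['grass', 'fish', 'string', 'rain'] (min_width=22, slack=0)
Line 5: ['sun', 'window', 'vector', 'are'] (min_width=21, slack=1)
Line 6: ['telescope', 'bean', 'window'] (min_width=21, slack=1)
Line 7: ['water', 'box', 'stone'] (min_width=15, slack=7)
Line 8: ['magnetic', 'umbrella', 'bee'] (min_width=21, slack=1)
Line 9: ['number'] (min_width=6, slack=16)
Total lines: 9

Answer: 9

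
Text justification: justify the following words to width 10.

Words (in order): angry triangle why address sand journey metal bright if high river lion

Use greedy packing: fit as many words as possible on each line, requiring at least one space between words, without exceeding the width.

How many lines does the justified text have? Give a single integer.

Line 1: ['angry'] (min_width=5, slack=5)
Line 2: ['triangle'] (min_width=8, slack=2)
Line 3: ['why'] (min_width=3, slack=7)
Line 4: ['address'] (min_width=7, slack=3)
Line 5: ['sand'] (min_width=4, slack=6)
Line 6: ['journey'] (min_width=7, slack=3)
Line 7: ['metal'] (min_width=5, slack=5)
Line 8: ['bright', 'if'] (min_width=9, slack=1)
Line 9: ['high', 'river'] (min_width=10, slack=0)
Line 10: ['lion'] (min_width=4, slack=6)
Total lines: 10

Answer: 10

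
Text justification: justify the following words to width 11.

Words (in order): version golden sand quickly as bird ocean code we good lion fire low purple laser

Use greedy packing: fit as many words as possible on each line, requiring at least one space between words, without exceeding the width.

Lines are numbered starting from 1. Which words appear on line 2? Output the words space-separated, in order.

Line 1: ['version'] (min_width=7, slack=4)
Line 2: ['golden', 'sand'] (min_width=11, slack=0)
Line 3: ['quickly', 'as'] (min_width=10, slack=1)
Line 4: ['bird', 'ocean'] (min_width=10, slack=1)
Line 5: ['code', 'we'] (min_width=7, slack=4)
Line 6: ['good', 'lion'] (min_width=9, slack=2)
Line 7: ['fire', 'low'] (min_width=8, slack=3)
Line 8: ['purple'] (min_width=6, slack=5)
Line 9: ['laser'] (min_width=5, slack=6)

Answer: golden sand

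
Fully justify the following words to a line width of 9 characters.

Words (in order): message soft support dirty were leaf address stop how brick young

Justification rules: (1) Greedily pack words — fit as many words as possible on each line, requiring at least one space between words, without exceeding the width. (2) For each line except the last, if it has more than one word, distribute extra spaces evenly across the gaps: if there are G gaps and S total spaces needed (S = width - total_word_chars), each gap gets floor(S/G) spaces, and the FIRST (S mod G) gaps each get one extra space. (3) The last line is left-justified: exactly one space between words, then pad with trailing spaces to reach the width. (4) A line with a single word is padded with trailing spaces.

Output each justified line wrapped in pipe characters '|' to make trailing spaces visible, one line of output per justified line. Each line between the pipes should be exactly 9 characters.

Line 1: ['message'] (min_width=7, slack=2)
Line 2: ['soft'] (min_width=4, slack=5)
Line 3: ['support'] (min_width=7, slack=2)
Line 4: ['dirty'] (min_width=5, slack=4)
Line 5: ['were', 'leaf'] (min_width=9, slack=0)
Line 6: ['address'] (min_width=7, slack=2)
Line 7: ['stop', 'how'] (min_width=8, slack=1)
Line 8: ['brick'] (min_width=5, slack=4)
Line 9: ['young'] (min_width=5, slack=4)

Answer: |message  |
|soft     |
|support  |
|dirty    |
|were leaf|
|address  |
|stop  how|
|brick    |
|young    |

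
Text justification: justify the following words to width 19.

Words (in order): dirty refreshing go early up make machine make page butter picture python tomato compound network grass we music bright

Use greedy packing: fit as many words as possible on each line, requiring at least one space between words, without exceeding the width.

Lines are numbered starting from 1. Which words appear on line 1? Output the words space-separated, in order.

Line 1: ['dirty', 'refreshing', 'go'] (min_width=19, slack=0)
Line 2: ['early', 'up', 'make'] (min_width=13, slack=6)
Line 3: ['machine', 'make', 'page'] (min_width=17, slack=2)
Line 4: ['butter', 'picture'] (min_width=14, slack=5)
Line 5: ['python', 'tomato'] (min_width=13, slack=6)
Line 6: ['compound', 'network'] (min_width=16, slack=3)
Line 7: ['grass', 'we', 'music'] (min_width=14, slack=5)
Line 8: ['bright'] (min_width=6, slack=13)

Answer: dirty refreshing go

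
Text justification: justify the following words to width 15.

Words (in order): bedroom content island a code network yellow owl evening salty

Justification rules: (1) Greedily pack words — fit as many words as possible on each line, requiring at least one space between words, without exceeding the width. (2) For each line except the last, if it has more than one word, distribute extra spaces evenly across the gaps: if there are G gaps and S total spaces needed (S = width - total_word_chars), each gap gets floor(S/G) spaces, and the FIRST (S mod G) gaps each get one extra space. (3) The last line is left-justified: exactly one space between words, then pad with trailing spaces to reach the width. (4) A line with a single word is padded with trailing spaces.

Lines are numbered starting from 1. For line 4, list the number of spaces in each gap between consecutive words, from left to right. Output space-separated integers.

Answer: 5

Derivation:
Line 1: ['bedroom', 'content'] (min_width=15, slack=0)
Line 2: ['island', 'a', 'code'] (min_width=13, slack=2)
Line 3: ['network', 'yellow'] (min_width=14, slack=1)
Line 4: ['owl', 'evening'] (min_width=11, slack=4)
Line 5: ['salty'] (min_width=5, slack=10)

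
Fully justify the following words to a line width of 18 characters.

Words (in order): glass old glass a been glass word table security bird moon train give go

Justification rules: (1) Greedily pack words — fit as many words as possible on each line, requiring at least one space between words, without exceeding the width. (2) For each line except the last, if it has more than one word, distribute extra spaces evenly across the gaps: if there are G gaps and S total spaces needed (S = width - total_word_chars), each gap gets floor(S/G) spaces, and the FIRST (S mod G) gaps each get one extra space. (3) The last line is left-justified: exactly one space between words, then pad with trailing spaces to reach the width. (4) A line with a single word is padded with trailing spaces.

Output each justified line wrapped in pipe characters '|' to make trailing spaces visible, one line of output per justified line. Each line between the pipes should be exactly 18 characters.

Answer: |glass  old glass a|
|been   glass  word|
|table     security|
|bird   moon  train|
|give go           |

Derivation:
Line 1: ['glass', 'old', 'glass', 'a'] (min_width=17, slack=1)
Line 2: ['been', 'glass', 'word'] (min_width=15, slack=3)
Line 3: ['table', 'security'] (min_width=14, slack=4)
Line 4: ['bird', 'moon', 'train'] (min_width=15, slack=3)
Line 5: ['give', 'go'] (min_width=7, slack=11)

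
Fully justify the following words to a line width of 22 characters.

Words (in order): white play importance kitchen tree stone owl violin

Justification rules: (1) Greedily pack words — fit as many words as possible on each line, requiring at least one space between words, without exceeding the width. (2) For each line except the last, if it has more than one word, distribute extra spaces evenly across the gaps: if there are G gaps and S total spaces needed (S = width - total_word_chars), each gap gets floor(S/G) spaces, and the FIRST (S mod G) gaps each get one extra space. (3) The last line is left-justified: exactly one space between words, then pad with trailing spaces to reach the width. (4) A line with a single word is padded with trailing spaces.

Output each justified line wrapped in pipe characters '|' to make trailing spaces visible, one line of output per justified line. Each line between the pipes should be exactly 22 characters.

Answer: |white  play importance|
|kitchen tree stone owl|
|violin                |

Derivation:
Line 1: ['white', 'play', 'importance'] (min_width=21, slack=1)
Line 2: ['kitchen', 'tree', 'stone', 'owl'] (min_width=22, slack=0)
Line 3: ['violin'] (min_width=6, slack=16)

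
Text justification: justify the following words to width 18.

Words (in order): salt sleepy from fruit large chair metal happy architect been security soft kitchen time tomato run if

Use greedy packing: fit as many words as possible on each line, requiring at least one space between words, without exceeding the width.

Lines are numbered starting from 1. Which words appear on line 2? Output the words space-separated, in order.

Answer: fruit large chair

Derivation:
Line 1: ['salt', 'sleepy', 'from'] (min_width=16, slack=2)
Line 2: ['fruit', 'large', 'chair'] (min_width=17, slack=1)
Line 3: ['metal', 'happy'] (min_width=11, slack=7)
Line 4: ['architect', 'been'] (min_width=14, slack=4)
Line 5: ['security', 'soft'] (min_width=13, slack=5)
Line 6: ['kitchen', 'time'] (min_width=12, slack=6)
Line 7: ['tomato', 'run', 'if'] (min_width=13, slack=5)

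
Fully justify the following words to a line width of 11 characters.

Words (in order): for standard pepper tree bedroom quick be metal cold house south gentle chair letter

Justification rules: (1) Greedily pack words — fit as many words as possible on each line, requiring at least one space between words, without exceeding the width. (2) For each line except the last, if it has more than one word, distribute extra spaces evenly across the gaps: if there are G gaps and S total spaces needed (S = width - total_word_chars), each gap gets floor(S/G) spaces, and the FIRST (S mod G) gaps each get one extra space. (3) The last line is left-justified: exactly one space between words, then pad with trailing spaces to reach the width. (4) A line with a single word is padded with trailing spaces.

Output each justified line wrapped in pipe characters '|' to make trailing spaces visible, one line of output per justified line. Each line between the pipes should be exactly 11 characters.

Line 1: ['for'] (min_width=3, slack=8)
Line 2: ['standard'] (min_width=8, slack=3)
Line 3: ['pepper', 'tree'] (min_width=11, slack=0)
Line 4: ['bedroom'] (min_width=7, slack=4)
Line 5: ['quick', 'be'] (min_width=8, slack=3)
Line 6: ['metal', 'cold'] (min_width=10, slack=1)
Line 7: ['house', 'south'] (min_width=11, slack=0)
Line 8: ['gentle'] (min_width=6, slack=5)
Line 9: ['chair'] (min_width=5, slack=6)
Line 10: ['letter'] (min_width=6, slack=5)

Answer: |for        |
|standard   |
|pepper tree|
|bedroom    |
|quick    be|
|metal  cold|
|house south|
|gentle     |
|chair      |
|letter     |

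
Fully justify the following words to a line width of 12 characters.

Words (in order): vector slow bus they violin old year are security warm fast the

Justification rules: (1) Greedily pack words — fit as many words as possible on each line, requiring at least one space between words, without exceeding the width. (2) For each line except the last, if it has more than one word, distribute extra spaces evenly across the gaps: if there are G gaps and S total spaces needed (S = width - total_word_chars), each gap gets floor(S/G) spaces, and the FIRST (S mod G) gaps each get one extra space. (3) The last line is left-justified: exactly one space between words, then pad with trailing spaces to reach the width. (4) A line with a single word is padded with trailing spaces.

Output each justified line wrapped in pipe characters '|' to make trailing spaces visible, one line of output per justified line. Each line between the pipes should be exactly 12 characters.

Answer: |vector  slow|
|bus     they|
|violin   old|
|year     are|
|security    |
|warm    fast|
|the         |

Derivation:
Line 1: ['vector', 'slow'] (min_width=11, slack=1)
Line 2: ['bus', 'they'] (min_width=8, slack=4)
Line 3: ['violin', 'old'] (min_width=10, slack=2)
Line 4: ['year', 'are'] (min_width=8, slack=4)
Line 5: ['security'] (min_width=8, slack=4)
Line 6: ['warm', 'fast'] (min_width=9, slack=3)
Line 7: ['the'] (min_width=3, slack=9)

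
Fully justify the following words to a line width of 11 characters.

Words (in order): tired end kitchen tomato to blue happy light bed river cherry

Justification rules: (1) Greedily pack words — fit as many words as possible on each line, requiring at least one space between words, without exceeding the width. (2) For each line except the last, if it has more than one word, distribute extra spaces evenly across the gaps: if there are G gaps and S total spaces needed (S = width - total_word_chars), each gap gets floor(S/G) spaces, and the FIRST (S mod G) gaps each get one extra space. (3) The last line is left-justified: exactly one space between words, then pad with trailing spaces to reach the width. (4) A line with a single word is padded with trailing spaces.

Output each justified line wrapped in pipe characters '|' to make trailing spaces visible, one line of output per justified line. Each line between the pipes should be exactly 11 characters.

Answer: |tired   end|
|kitchen    |
|tomato   to|
|blue  happy|
|light   bed|
|river      |
|cherry     |

Derivation:
Line 1: ['tired', 'end'] (min_width=9, slack=2)
Line 2: ['kitchen'] (min_width=7, slack=4)
Line 3: ['tomato', 'to'] (min_width=9, slack=2)
Line 4: ['blue', 'happy'] (min_width=10, slack=1)
Line 5: ['light', 'bed'] (min_width=9, slack=2)
Line 6: ['river'] (min_width=5, slack=6)
Line 7: ['cherry'] (min_width=6, slack=5)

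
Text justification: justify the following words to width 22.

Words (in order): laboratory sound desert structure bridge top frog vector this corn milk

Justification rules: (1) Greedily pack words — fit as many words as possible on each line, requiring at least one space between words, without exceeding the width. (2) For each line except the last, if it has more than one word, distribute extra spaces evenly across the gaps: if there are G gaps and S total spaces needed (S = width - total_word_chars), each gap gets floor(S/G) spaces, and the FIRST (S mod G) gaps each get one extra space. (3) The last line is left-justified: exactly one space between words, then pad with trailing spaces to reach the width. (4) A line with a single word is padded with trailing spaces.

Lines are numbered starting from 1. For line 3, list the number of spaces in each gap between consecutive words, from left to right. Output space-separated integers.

Answer: 1 1 1

Derivation:
Line 1: ['laboratory', 'sound'] (min_width=16, slack=6)
Line 2: ['desert', 'structure'] (min_width=16, slack=6)
Line 3: ['bridge', 'top', 'frog', 'vector'] (min_width=22, slack=0)
Line 4: ['this', 'corn', 'milk'] (min_width=14, slack=8)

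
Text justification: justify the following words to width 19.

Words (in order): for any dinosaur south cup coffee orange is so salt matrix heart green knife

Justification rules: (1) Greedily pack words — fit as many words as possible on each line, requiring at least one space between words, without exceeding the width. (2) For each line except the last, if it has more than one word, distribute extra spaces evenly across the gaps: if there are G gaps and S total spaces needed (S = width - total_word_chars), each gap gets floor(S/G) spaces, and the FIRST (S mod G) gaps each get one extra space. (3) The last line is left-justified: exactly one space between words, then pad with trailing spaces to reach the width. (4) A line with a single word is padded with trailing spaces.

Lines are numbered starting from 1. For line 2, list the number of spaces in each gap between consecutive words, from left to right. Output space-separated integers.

Line 1: ['for', 'any', 'dinosaur'] (min_width=16, slack=3)
Line 2: ['south', 'cup', 'coffee'] (min_width=16, slack=3)
Line 3: ['orange', 'is', 'so', 'salt'] (min_width=17, slack=2)
Line 4: ['matrix', 'heart', 'green'] (min_width=18, slack=1)
Line 5: ['knife'] (min_width=5, slack=14)

Answer: 3 2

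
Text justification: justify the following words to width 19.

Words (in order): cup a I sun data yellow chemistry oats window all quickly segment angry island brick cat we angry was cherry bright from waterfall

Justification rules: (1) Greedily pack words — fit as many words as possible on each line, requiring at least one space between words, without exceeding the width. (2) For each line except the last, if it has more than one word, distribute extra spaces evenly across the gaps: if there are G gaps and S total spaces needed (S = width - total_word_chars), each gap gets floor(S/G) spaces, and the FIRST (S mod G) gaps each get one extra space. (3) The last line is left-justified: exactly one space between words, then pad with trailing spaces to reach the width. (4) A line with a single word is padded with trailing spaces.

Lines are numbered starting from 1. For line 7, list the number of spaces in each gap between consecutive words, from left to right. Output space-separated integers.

Line 1: ['cup', 'a', 'I', 'sun', 'data'] (min_width=16, slack=3)
Line 2: ['yellow', 'chemistry'] (min_width=16, slack=3)
Line 3: ['oats', 'window', 'all'] (min_width=15, slack=4)
Line 4: ['quickly', 'segment'] (min_width=15, slack=4)
Line 5: ['angry', 'island', 'brick'] (min_width=18, slack=1)
Line 6: ['cat', 'we', 'angry', 'was'] (min_width=16, slack=3)
Line 7: ['cherry', 'bright', 'from'] (min_width=18, slack=1)
Line 8: ['waterfall'] (min_width=9, slack=10)

Answer: 2 1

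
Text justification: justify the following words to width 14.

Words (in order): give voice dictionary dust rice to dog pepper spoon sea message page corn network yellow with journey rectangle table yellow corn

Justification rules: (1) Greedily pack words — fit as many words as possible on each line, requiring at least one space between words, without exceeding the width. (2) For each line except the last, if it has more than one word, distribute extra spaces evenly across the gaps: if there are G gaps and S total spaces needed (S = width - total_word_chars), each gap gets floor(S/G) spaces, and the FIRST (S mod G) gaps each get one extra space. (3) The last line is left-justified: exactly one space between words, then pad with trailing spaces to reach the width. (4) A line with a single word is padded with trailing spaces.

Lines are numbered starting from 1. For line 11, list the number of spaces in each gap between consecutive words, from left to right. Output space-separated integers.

Line 1: ['give', 'voice'] (min_width=10, slack=4)
Line 2: ['dictionary'] (min_width=10, slack=4)
Line 3: ['dust', 'rice', 'to'] (min_width=12, slack=2)
Line 4: ['dog', 'pepper'] (min_width=10, slack=4)
Line 5: ['spoon', 'sea'] (min_width=9, slack=5)
Line 6: ['message', 'page'] (min_width=12, slack=2)
Line 7: ['corn', 'network'] (min_width=12, slack=2)
Line 8: ['yellow', 'with'] (min_width=11, slack=3)
Line 9: ['journey'] (min_width=7, slack=7)
Line 10: ['rectangle'] (min_width=9, slack=5)
Line 11: ['table', 'yellow'] (min_width=12, slack=2)
Line 12: ['corn'] (min_width=4, slack=10)

Answer: 3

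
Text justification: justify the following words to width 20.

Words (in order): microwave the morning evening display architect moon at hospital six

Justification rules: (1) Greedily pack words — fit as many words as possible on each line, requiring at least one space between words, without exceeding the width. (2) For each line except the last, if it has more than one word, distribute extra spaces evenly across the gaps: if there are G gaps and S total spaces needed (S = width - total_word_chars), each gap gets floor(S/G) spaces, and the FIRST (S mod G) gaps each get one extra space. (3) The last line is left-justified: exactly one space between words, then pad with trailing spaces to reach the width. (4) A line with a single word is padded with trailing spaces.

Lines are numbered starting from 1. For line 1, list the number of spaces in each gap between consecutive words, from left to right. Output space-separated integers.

Answer: 8

Derivation:
Line 1: ['microwave', 'the'] (min_width=13, slack=7)
Line 2: ['morning', 'evening'] (min_width=15, slack=5)
Line 3: ['display', 'architect'] (min_width=17, slack=3)
Line 4: ['moon', 'at', 'hospital', 'six'] (min_width=20, slack=0)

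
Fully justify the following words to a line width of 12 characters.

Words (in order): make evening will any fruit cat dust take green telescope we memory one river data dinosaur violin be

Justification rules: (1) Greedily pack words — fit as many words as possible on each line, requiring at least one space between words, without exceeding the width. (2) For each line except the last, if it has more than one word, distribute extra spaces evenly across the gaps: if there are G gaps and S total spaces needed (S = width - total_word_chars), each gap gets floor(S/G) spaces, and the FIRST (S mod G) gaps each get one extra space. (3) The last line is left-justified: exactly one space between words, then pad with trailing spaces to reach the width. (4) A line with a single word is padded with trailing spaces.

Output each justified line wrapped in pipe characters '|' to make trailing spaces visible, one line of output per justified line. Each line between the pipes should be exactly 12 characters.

Line 1: ['make', 'evening'] (min_width=12, slack=0)
Line 2: ['will', 'any'] (min_width=8, slack=4)
Line 3: ['fruit', 'cat'] (min_width=9, slack=3)
Line 4: ['dust', 'take'] (min_width=9, slack=3)
Line 5: ['green'] (min_width=5, slack=7)
Line 6: ['telescope', 'we'] (min_width=12, slack=0)
Line 7: ['memory', 'one'] (min_width=10, slack=2)
Line 8: ['river', 'data'] (min_width=10, slack=2)
Line 9: ['dinosaur'] (min_width=8, slack=4)
Line 10: ['violin', 'be'] (min_width=9, slack=3)

Answer: |make evening|
|will     any|
|fruit    cat|
|dust    take|
|green       |
|telescope we|
|memory   one|
|river   data|
|dinosaur    |
|violin be   |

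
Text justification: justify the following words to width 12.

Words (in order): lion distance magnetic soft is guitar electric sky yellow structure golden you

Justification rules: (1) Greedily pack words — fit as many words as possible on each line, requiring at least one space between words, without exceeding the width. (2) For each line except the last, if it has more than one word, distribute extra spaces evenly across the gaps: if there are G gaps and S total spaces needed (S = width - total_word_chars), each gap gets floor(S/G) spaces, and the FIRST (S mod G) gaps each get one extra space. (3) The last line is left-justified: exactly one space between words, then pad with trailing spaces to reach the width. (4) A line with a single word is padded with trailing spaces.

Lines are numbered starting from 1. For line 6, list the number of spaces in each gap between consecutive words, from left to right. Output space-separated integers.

Line 1: ['lion'] (min_width=4, slack=8)
Line 2: ['distance'] (min_width=8, slack=4)
Line 3: ['magnetic'] (min_width=8, slack=4)
Line 4: ['soft', 'is'] (min_width=7, slack=5)
Line 5: ['guitar'] (min_width=6, slack=6)
Line 6: ['electric', 'sky'] (min_width=12, slack=0)
Line 7: ['yellow'] (min_width=6, slack=6)
Line 8: ['structure'] (min_width=9, slack=3)
Line 9: ['golden', 'you'] (min_width=10, slack=2)

Answer: 1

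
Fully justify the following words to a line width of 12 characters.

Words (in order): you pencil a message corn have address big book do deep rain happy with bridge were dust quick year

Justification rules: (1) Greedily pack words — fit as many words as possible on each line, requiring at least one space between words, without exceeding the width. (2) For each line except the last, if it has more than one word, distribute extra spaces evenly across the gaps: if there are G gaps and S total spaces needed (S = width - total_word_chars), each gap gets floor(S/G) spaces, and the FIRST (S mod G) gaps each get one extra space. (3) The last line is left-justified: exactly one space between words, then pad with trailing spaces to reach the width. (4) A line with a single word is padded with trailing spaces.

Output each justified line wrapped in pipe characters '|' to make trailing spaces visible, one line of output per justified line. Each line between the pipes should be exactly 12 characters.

Line 1: ['you', 'pencil', 'a'] (min_width=12, slack=0)
Line 2: ['message', 'corn'] (min_width=12, slack=0)
Line 3: ['have', 'address'] (min_width=12, slack=0)
Line 4: ['big', 'book', 'do'] (min_width=11, slack=1)
Line 5: ['deep', 'rain'] (min_width=9, slack=3)
Line 6: ['happy', 'with'] (min_width=10, slack=2)
Line 7: ['bridge', 'were'] (min_width=11, slack=1)
Line 8: ['dust', 'quick'] (min_width=10, slack=2)
Line 9: ['year'] (min_width=4, slack=8)

Answer: |you pencil a|
|message corn|
|have address|
|big  book do|
|deep    rain|
|happy   with|
|bridge  were|
|dust   quick|
|year        |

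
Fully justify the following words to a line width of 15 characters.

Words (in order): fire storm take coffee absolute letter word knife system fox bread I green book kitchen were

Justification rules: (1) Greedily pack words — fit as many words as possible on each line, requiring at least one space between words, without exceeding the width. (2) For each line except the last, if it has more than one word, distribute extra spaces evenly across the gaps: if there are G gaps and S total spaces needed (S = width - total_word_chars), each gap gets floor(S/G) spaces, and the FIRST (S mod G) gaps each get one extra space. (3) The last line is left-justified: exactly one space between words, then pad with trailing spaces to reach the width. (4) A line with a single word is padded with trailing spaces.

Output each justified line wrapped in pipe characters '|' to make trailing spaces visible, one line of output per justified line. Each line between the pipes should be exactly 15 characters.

Answer: |fire storm take|
|coffee absolute|
|letter     word|
|knife    system|
|fox   bread   I|
|green      book|
|kitchen were   |

Derivation:
Line 1: ['fire', 'storm', 'take'] (min_width=15, slack=0)
Line 2: ['coffee', 'absolute'] (min_width=15, slack=0)
Line 3: ['letter', 'word'] (min_width=11, slack=4)
Line 4: ['knife', 'system'] (min_width=12, slack=3)
Line 5: ['fox', 'bread', 'I'] (min_width=11, slack=4)
Line 6: ['green', 'book'] (min_width=10, slack=5)
Line 7: ['kitchen', 'were'] (min_width=12, slack=3)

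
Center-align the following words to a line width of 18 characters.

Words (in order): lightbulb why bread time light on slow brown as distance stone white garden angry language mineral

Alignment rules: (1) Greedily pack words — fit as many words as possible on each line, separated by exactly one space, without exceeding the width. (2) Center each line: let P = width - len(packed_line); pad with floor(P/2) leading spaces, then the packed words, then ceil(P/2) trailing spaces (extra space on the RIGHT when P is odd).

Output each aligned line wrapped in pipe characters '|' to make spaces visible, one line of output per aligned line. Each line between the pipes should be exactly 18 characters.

Line 1: ['lightbulb', 'why'] (min_width=13, slack=5)
Line 2: ['bread', 'time', 'light'] (min_width=16, slack=2)
Line 3: ['on', 'slow', 'brown', 'as'] (min_width=16, slack=2)
Line 4: ['distance', 'stone'] (min_width=14, slack=4)
Line 5: ['white', 'garden', 'angry'] (min_width=18, slack=0)
Line 6: ['language', 'mineral'] (min_width=16, slack=2)

Answer: |  lightbulb why   |
| bread time light |
| on slow brown as |
|  distance stone  |
|white garden angry|
| language mineral |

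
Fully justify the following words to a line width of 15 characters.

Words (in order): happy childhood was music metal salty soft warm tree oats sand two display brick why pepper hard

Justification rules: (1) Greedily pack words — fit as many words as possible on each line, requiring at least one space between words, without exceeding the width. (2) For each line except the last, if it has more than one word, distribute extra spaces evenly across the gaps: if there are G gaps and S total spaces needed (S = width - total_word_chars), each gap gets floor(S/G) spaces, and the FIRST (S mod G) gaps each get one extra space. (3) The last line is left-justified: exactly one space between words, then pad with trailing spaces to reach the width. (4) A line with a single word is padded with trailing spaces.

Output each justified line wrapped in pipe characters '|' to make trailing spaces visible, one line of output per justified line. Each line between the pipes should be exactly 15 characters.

Line 1: ['happy', 'childhood'] (min_width=15, slack=0)
Line 2: ['was', 'music', 'metal'] (min_width=15, slack=0)
Line 3: ['salty', 'soft', 'warm'] (min_width=15, slack=0)
Line 4: ['tree', 'oats', 'sand'] (min_width=14, slack=1)
Line 5: ['two', 'display'] (min_width=11, slack=4)
Line 6: ['brick', 'why'] (min_width=9, slack=6)
Line 7: ['pepper', 'hard'] (min_width=11, slack=4)

Answer: |happy childhood|
|was music metal|
|salty soft warm|
|tree  oats sand|
|two     display|
|brick       why|
|pepper hard    |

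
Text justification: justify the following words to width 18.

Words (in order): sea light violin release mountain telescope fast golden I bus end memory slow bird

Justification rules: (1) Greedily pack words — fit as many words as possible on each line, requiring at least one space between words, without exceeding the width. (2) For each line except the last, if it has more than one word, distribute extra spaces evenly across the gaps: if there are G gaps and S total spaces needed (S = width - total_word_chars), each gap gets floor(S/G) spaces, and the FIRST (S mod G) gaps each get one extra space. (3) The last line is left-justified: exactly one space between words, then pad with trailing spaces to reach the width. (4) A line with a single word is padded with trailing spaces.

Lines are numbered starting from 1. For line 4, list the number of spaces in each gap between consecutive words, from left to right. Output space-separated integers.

Line 1: ['sea', 'light', 'violin'] (min_width=16, slack=2)
Line 2: ['release', 'mountain'] (min_width=16, slack=2)
Line 3: ['telescope', 'fast'] (min_width=14, slack=4)
Line 4: ['golden', 'I', 'bus', 'end'] (min_width=16, slack=2)
Line 5: ['memory', 'slow', 'bird'] (min_width=16, slack=2)

Answer: 2 2 1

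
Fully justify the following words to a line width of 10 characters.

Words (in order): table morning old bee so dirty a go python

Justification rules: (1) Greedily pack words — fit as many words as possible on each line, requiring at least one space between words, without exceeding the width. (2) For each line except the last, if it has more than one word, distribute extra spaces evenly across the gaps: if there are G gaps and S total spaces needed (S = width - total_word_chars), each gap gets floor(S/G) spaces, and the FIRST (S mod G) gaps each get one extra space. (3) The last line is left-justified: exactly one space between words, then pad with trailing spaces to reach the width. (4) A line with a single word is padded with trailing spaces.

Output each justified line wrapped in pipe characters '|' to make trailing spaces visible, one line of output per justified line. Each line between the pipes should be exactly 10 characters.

Line 1: ['table'] (min_width=5, slack=5)
Line 2: ['morning'] (min_width=7, slack=3)
Line 3: ['old', 'bee', 'so'] (min_width=10, slack=0)
Line 4: ['dirty', 'a', 'go'] (min_width=10, slack=0)
Line 5: ['python'] (min_width=6, slack=4)

Answer: |table     |
|morning   |
|old bee so|
|dirty a go|
|python    |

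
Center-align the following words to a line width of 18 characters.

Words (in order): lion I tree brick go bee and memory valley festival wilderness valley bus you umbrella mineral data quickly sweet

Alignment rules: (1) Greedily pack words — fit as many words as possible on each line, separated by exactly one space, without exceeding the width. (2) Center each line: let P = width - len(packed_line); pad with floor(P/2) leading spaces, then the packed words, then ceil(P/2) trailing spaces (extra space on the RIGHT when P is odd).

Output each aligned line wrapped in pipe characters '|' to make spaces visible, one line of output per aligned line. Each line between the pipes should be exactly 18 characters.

Line 1: ['lion', 'I', 'tree', 'brick'] (min_width=17, slack=1)
Line 2: ['go', 'bee', 'and', 'memory'] (min_width=17, slack=1)
Line 3: ['valley', 'festival'] (min_width=15, slack=3)
Line 4: ['wilderness', 'valley'] (min_width=17, slack=1)
Line 5: ['bus', 'you', 'umbrella'] (min_width=16, slack=2)
Line 6: ['mineral', 'data'] (min_width=12, slack=6)
Line 7: ['quickly', 'sweet'] (min_width=13, slack=5)

Answer: |lion I tree brick |
|go bee and memory |
| valley festival  |
|wilderness valley |
| bus you umbrella |
|   mineral data   |
|  quickly sweet   |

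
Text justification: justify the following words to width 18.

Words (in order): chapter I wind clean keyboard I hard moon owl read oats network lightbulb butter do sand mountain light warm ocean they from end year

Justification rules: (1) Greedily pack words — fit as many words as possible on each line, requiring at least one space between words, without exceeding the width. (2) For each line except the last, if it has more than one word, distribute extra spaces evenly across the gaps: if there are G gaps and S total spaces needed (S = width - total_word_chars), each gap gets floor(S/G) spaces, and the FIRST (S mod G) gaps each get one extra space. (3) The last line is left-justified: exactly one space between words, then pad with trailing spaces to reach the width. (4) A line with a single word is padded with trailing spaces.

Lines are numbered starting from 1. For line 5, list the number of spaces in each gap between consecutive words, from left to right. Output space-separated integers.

Line 1: ['chapter', 'I', 'wind'] (min_width=14, slack=4)
Line 2: ['clean', 'keyboard', 'I'] (min_width=16, slack=2)
Line 3: ['hard', 'moon', 'owl', 'read'] (min_width=18, slack=0)
Line 4: ['oats', 'network'] (min_width=12, slack=6)
Line 5: ['lightbulb', 'butter'] (min_width=16, slack=2)
Line 6: ['do', 'sand', 'mountain'] (min_width=16, slack=2)
Line 7: ['light', 'warm', 'ocean'] (min_width=16, slack=2)
Line 8: ['they', 'from', 'end', 'year'] (min_width=18, slack=0)

Answer: 3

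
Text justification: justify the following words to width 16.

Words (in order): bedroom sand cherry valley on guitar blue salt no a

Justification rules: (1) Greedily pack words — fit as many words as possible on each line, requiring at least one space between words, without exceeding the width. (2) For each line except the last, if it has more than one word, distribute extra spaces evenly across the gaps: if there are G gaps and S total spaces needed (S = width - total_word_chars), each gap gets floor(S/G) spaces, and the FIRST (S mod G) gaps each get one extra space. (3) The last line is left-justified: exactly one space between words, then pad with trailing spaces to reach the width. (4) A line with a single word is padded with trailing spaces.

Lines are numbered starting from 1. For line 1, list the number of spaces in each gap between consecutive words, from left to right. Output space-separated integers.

Answer: 5

Derivation:
Line 1: ['bedroom', 'sand'] (min_width=12, slack=4)
Line 2: ['cherry', 'valley', 'on'] (min_width=16, slack=0)
Line 3: ['guitar', 'blue', 'salt'] (min_width=16, slack=0)
Line 4: ['no', 'a'] (min_width=4, slack=12)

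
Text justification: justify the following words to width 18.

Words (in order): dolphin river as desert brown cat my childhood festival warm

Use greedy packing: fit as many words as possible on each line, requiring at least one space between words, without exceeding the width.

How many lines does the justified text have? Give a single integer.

Answer: 4

Derivation:
Line 1: ['dolphin', 'river', 'as'] (min_width=16, slack=2)
Line 2: ['desert', 'brown', 'cat'] (min_width=16, slack=2)
Line 3: ['my', 'childhood'] (min_width=12, slack=6)
Line 4: ['festival', 'warm'] (min_width=13, slack=5)
Total lines: 4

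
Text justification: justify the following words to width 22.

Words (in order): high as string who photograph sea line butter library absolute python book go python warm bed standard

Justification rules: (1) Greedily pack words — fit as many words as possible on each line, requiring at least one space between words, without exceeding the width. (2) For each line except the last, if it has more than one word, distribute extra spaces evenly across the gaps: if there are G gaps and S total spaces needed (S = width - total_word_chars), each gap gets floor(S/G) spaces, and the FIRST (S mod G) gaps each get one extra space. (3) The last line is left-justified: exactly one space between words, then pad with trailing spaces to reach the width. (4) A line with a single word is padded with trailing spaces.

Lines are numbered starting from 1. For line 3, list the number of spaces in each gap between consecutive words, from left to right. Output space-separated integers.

Line 1: ['high', 'as', 'string', 'who'] (min_width=18, slack=4)
Line 2: ['photograph', 'sea', 'line'] (min_width=19, slack=3)
Line 3: ['butter', 'library'] (min_width=14, slack=8)
Line 4: ['absolute', 'python', 'book'] (min_width=20, slack=2)
Line 5: ['go', 'python', 'warm', 'bed'] (min_width=18, slack=4)
Line 6: ['standard'] (min_width=8, slack=14)

Answer: 9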